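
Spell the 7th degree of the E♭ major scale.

D

Degree 7 takes the letter 6 steps above E, which is D.
In major, degree 7 sits 11 semitones above the tonic. Eb + 11 semitones is pitch class 2, spelled on D as D.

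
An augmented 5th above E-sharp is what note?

B##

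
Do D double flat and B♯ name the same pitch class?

Dbb is pitch class 0; B# is pitch class 0.
All spellings map to pitch class 0, so they are enharmonically equivalent.

Yes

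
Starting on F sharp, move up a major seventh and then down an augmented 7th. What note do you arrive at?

A major seventh up from F# is E# (letter E, 11 semitones up).
An augmented seventh down from E# is F (letter F, 12 semitones down).

F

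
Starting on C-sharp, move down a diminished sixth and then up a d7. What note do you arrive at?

A diminished sixth down from C# is E## (letter E, 7 semitones down).
A diminished seventh up from E## is D# (letter D, 9 semitones up).

D#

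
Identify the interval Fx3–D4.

The letter names run F→D, a span of 5 letter steps, so the interval is some kind of sixth.
F## to D is 7 semitones. A major sixth is 9, so 7 makes it diminished.

diminished sixth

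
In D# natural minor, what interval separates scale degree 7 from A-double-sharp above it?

augmented sixth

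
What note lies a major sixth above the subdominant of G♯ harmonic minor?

A#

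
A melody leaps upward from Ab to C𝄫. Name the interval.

The letter names run A→C, a span of 2 letter steps, so the interval is some kind of third.
Ab to Cbb is 2 semitones. A major third is 4, so 2 makes it diminished.

diminished third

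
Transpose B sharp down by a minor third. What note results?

G##

B down a major third is G, so the target letter is G.
From B#, a minor third is 3 semitones down: G##.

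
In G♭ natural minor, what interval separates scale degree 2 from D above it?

Scale degree 2 of Gb natural minor is Ab.
Ab up to D: letters A→D make it a fourth; 6 semitones makes it augmented.

augmented fourth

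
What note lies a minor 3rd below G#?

E#

A third below G lands on the letter E.
A minor third spans 3 semitones, so G# moves to pitch class 5. On the letter E that is E#.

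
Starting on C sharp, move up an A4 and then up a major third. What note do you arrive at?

A##

An augmented fourth up from C# is F## (letter F, 6 semitones up).
A major third up from F## is A## (letter A, 4 semitones up).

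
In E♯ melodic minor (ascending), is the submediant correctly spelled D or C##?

C##

Each scale degree takes a distinct letter name. Degree 6 of a scale on E must use the letter C.
C## and D are enharmonically the same pitch, but only C## uses the letter C, so it is the correct spelling here.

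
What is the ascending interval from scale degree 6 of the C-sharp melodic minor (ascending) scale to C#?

minor third

Scale degree 6 of C# melodic minor (ascending) is A#.
A# up to C#: letters A→C make it a third; 3 semitones makes it minor.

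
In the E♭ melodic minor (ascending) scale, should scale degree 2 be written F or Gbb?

F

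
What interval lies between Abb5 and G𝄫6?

Counting letters A–B–C–D–E–F–G gives a seventh.
Abb→Gbb = 10 semitones, 1 narrower than the major seventh (11), so minor.

minor seventh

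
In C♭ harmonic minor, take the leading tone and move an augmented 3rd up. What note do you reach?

D#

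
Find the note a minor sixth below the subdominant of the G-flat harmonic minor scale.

Eb

The subdominant of Gb harmonic minor is Cb.
A minor sixth (8 semitones) below Cb lands on the letter E, giving Eb.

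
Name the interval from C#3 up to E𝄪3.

The letter names run C→E, a span of 2 letter steps, so the interval is some kind of third.
C# to E## is 5 semitones. A major third is 4, so 5 makes it augmented.

augmented third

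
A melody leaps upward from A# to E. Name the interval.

Counting letters A–B–C–D–E gives a fifth.
A#→E = 6 semitones, 1 narrower than the perfect fifth (7), so diminished.

diminished fifth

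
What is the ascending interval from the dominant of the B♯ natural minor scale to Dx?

The dominant of B# natural minor is F##.
F## up to D##: letters F→D make it a sixth; 9 semitones makes it major.

major sixth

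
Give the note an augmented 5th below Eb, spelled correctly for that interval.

Abb

E down a perfect fifth is A, so the target letter is A.
From Eb, an augmented fifth is 8 semitones down: Abb.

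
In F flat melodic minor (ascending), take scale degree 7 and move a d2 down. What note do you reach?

D#

Scale degree 7 of Fb melodic minor (ascending) is Eb.
A diminished second (0 semitones) below Eb lands on the letter D, giving D#.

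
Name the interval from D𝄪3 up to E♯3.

minor second

The letter names run D→E, a span of 1 letter step, so the interval is some kind of second.
D## to E# is 1 semitone. A major second is 2, so 1 makes it minor.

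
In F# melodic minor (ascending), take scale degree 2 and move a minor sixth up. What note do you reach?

Scale degree 2 of F# melodic minor (ascending) is G#.
A minor sixth (8 semitones) above G# lands on the letter E, giving E.

E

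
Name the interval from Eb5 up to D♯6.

augmented seventh

Counting letters E–F–G–A–B–C–D gives a seventh.
Eb→D# = 12 semitones, 1 wider than the major seventh (11), so augmented.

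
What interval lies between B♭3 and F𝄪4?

doubly augmented fifth

Counting letters B–C–D–E–F gives a fifth.
Bb→F## = 9 semitones, 2 wider than the perfect fifth (7), so doubly augmented.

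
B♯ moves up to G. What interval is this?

Counting letters B–C–D–E–F–G gives a sixth.
B#→G = 7 semitones, 2 narrower than the major sixth (9), so diminished.

diminished sixth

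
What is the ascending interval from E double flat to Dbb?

The letter names run E→D, a span of 6 letter steps, so the interval is some kind of seventh.
Ebb to Dbb is 10 semitones. A major seventh is 11, so 10 makes it minor.

minor seventh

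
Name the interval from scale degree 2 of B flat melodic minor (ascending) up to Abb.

diminished sixth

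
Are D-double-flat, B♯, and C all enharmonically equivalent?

Dbb is pitch class 0; B# is pitch class 0; C is pitch class 0.
All spellings map to pitch class 0, so they are enharmonically equivalent.

Yes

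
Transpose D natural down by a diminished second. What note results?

C##

A second below D lands on the letter C.
A diminished second spans 0 semitones, so D moves to pitch class 2. On the letter C that is C##.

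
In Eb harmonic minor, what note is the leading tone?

D

Degree 7 takes the letter 6 steps above E, which is D.
In harmonic minor, degree 7 sits 11 semitones above the tonic. Eb + 11 semitones is pitch class 2, spelled on D as D.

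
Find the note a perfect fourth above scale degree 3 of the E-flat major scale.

C

Scale degree 3 of Eb major is G.
A perfect fourth (5 semitones) above G lands on the letter C, giving C.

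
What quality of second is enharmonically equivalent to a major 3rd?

A major third spans 4 semitones.
A second spanning 4 semitones is doubly augmented (the major second is 2).

doubly augmented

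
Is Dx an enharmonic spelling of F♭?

D## is pitch class 4; Fb is pitch class 4.
All spellings map to pitch class 4, so they are enharmonically equivalent.

Yes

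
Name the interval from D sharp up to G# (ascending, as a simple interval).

Counting letters D–E–F–G gives a fourth.
D#→G# = 5 semitones, exactly the perfect fourth.

perfect fourth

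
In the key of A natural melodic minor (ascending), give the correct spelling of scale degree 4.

The A melodic minor (ascending) scale runs A B C D E F# G#.
Degree 4 is D.

D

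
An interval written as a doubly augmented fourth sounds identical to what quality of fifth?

A doubly augmented fourth spans 7 semitones.
A fifth spanning 7 semitones is perfect (the perfect fifth is 7).

perfect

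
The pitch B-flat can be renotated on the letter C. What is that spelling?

Bb is pitch class 10. The letter C alone is pitch class 0.
To reach pitch class 10 from C requires an offset of -2 semitones, i.e. double flat: Cbb.

Cbb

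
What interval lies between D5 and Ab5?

The letter names run D→A, a span of 4 letter steps, so the interval is some kind of fifth.
D to Ab is 6 semitones. A perfect fifth is 7, so 6 makes it diminished.

diminished fifth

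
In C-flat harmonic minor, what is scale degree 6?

Degree 6 takes the letter 5 steps above C, which is A.
In harmonic minor, degree 6 sits 8 semitones above the tonic. Cb + 8 semitones is pitch class 7, spelled on A as Abb.

Abb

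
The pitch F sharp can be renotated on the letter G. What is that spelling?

Gb

F# is pitch class 6. The letter G alone is pitch class 7.
To reach pitch class 6 from G requires an offset of -1 semitone, i.e. flat: Gb.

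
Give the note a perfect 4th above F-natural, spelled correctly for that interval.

Bb

F up a perfect fourth is Bb, so the target letter is B.
From F, a perfect fourth is 5 semitones up: Bb.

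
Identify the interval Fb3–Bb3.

Counting letters F–G–A–B gives a fourth.
Fb→Bb = 6 semitones, 1 wider than the perfect fourth (5), so augmented.

augmented fourth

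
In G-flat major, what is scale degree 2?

Ab

The Gb major scale runs Gb Ab Bb Cb Db Eb F.
Degree 2 is Ab.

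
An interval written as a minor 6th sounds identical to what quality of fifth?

augmented

A minor sixth spans 8 semitones.
A fifth spanning 8 semitones is augmented (the perfect fifth is 7).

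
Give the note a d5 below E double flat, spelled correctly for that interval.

A fifth below E lands on the letter A.
A diminished fifth spans 6 semitones, so Ebb moves to pitch class 8. On the letter A that is Ab.

Ab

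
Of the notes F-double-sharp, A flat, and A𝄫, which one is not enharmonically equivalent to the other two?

In 12-tone equal temperament, enharmonic equivalents share a pitch class. F## is pitch class 7; Ab is pitch class 8; Abb is pitch class 7.
F## and Abb share pitch class 7, while Ab is pitch class 8.

Ab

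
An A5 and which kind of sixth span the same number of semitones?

minor

An augmented fifth spans 8 semitones.
A sixth spanning 8 semitones is minor (the major sixth is 9).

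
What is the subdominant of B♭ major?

The Bb major scale runs Bb C D Eb F G A.
Degree 4 is Eb.

Eb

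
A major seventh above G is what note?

G up a major seventh is F#, so the target letter is F.
From G, a major seventh is 11 semitones up: F#.

F#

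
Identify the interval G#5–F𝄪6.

major seventh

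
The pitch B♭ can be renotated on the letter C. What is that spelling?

Bb is pitch class 10. The letter C alone is pitch class 0.
To reach pitch class 10 from C requires an offset of -2 semitones, i.e. double flat: Cbb.

Cbb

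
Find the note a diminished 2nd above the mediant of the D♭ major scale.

Gbb

The mediant of Db major is F.
A diminished second (0 semitones) above F lands on the letter G, giving Gbb.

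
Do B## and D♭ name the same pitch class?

Yes

B## is pitch class 1; Db is pitch class 1.
All spellings map to pitch class 1, so they are enharmonically equivalent.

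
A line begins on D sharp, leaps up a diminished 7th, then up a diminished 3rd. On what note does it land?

A diminished seventh up from D# is C (letter C, 9 semitones up).
A diminished third up from C is Ebb (letter E, 2 semitones up).

Ebb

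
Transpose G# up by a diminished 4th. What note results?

C

A fourth above G lands on the letter C.
A diminished fourth spans 4 semitones, so G# moves to pitch class 0. On the letter C that is C.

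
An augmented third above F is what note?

A#

A third above F lands on the letter A.
An augmented third spans 5 semitones, so F moves to pitch class 10. On the letter A that is A#.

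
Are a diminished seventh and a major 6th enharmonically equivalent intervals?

A diminished seventh spans 9 semitones; a major sixth spans 9.
They are enharmonically equivalent.

Yes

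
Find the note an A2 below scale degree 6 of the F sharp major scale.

C

Scale degree 6 of F# major is D#.
An augmented second (3 semitones) below D# lands on the letter C, giving C.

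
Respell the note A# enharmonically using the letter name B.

Bb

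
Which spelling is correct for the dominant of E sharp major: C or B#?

B#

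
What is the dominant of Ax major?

E##

Degree 5 takes the letter 4 steps above A, which is E.
In major, degree 5 sits 7 semitones above the tonic. A## + 7 semitones is pitch class 6, spelled on E as E##.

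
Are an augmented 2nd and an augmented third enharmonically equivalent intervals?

An augmented second spans 3 semitones; an augmented third spans 5.
The spans differ, so they are not enharmonic equivalents.

No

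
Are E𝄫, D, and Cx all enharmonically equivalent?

Yes

Ebb = pitch class 2 and D = pitch class 2 and C## = pitch class 2 — the same pitch class, so they are enharmonic equivalents.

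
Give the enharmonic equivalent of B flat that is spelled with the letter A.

Bb is pitch class 10. The letter A alone is pitch class 9.
To reach pitch class 10 from A requires an offset of +1 semitone, i.e. sharp: A#.

A#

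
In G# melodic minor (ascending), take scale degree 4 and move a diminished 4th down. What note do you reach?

G##

Scale degree 4 of G# melodic minor (ascending) is C#.
A diminished fourth (4 semitones) below C# lands on the letter G, giving G##.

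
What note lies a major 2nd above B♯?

C##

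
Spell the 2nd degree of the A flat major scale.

Bb

The Ab major scale runs Ab Bb C Db Eb F G.
Degree 2 is Bb.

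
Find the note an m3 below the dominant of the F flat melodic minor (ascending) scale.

Ab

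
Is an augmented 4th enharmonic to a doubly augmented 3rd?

An augmented fourth spans 6 semitones; a doubly augmented third spans 6.
They are enharmonically equivalent.

Yes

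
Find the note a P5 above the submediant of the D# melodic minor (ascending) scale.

F##

The submediant of D# melodic minor (ascending) is B#.
A perfect fifth (7 semitones) above B# lands on the letter F, giving F##.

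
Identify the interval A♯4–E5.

diminished fifth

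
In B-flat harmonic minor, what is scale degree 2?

The Bb harmonic minor scale runs Bb C Db Eb F Gb A.
Degree 2 is C.

C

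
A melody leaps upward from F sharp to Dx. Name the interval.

Counting letters F–G–A–B–C–D gives a sixth.
F#→D## = 10 semitones, 1 wider than the major sixth (9), so augmented.

augmented sixth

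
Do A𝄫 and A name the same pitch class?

Two spellings are enharmonically equivalent only if they share a pitch class.
Here Abb → 7, A → 9; 7 ≠ 9, so they are not.

No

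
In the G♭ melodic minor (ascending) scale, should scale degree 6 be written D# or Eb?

Eb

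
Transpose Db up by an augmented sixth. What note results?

B

A sixth above D lands on the letter B.
An augmented sixth spans 10 semitones, so Db moves to pitch class 11. On the letter B that is B.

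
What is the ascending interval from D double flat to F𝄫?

Counting letters D–E–F gives a third.
Dbb→Fbb = 3 semitones, 1 narrower than the major third (4), so minor.

minor third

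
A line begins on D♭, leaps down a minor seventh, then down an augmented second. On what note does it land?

Dbb

A minor seventh down from Db is Eb (letter E, 10 semitones down).
An augmented second down from Eb is Dbb (letter D, 3 semitones down).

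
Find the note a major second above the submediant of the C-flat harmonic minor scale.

Bbb

The submediant of Cb harmonic minor is Abb.
A major second (2 semitones) above Abb lands on the letter B, giving Bbb.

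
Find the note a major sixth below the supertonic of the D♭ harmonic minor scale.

The supertonic of Db harmonic minor is Eb.
A major sixth (9 semitones) below Eb lands on the letter G, giving Gb.

Gb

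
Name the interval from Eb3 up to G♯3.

The letter names run E→G, a span of 2 letter steps, so the interval is some kind of third.
Eb to G# is 5 semitones. A major third is 4, so 5 makes it augmented.

augmented third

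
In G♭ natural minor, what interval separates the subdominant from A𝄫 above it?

minor sixth

The subdominant of Gb natural minor is Cb.
Cb up to Abb: letters C→A make it a sixth; 8 semitones makes it minor.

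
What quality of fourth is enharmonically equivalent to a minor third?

A minor third spans 3 semitones.
A fourth spanning 3 semitones is doubly diminished (the perfect fourth is 5).

doubly diminished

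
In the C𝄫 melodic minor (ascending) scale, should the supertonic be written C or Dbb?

Each scale degree takes a distinct letter name. Degree 2 of a scale on C must use the letter D.
Dbb and C are enharmonically the same pitch, but only Dbb uses the letter D, so it is the correct spelling here.

Dbb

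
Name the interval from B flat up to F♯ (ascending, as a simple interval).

augmented fifth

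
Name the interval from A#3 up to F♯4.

minor sixth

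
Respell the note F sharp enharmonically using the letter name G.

F# is pitch class 6. The letter G alone is pitch class 7.
To reach pitch class 6 from G requires an offset of -1 semitone, i.e. flat: Gb.

Gb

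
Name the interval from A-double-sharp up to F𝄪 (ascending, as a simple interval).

The letter names run A→F, a span of 5 letter steps, so the interval is some kind of sixth.
A## to F## is 8 semitones. A major sixth is 9, so 8 makes it minor.

minor sixth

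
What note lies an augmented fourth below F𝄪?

A fourth below F lands on the letter C.
An augmented fourth spans 6 semitones, so F## moves to pitch class 1. On the letter C that is C#.

C#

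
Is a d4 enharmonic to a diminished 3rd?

No

A diminished fourth spans 4 semitones; a diminished third spans 2.
The spans differ, so they are not enharmonic equivalents.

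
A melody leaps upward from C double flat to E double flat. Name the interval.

major third

Counting letters C–D–E gives a third.
Cbb→Ebb = 4 semitones, exactly the major third.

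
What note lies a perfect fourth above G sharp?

C#

A fourth above G lands on the letter C.
A perfect fourth spans 5 semitones, so G# moves to pitch class 1. On the letter C that is C#.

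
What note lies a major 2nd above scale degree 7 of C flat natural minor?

Cb

Scale degree 7 of Cb natural minor is Bbb.
A major second (2 semitones) above Bbb lands on the letter C, giving Cb.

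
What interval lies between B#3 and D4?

diminished third

The letter names run B→D, a span of 2 letter steps, so the interval is some kind of third.
B# to D is 2 semitones. A major third is 4, so 2 makes it diminished.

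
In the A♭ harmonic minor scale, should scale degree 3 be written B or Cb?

Cb

Each scale degree takes a distinct letter name. Degree 3 of a scale on A must use the letter C.
Cb and B are enharmonically the same pitch, but only Cb uses the letter C, so it is the correct spelling here.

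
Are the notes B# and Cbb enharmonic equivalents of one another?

No

B# is pitch class 0; Cbb is pitch class 10.
The pitch classes differ (0 vs. 10), so they are not enharmonic equivalents.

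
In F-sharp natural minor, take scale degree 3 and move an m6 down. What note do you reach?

C#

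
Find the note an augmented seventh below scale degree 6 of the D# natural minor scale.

Scale degree 6 of D# natural minor is B.
An augmented seventh (12 semitones) below B lands on the letter C, giving Cb.

Cb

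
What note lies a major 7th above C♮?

C up a major seventh is B, so the target letter is B.
From C, a major seventh is 11 semitones up: B.

B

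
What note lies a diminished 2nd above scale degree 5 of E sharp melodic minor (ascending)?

C

Scale degree 5 of E# melodic minor (ascending) is B#.
A diminished second (0 semitones) above B# lands on the letter C, giving C.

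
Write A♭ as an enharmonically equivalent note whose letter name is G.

G#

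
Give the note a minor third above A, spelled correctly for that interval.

A third above A lands on the letter C.
A minor third spans 3 semitones, so A moves to pitch class 0. On the letter C that is C.

C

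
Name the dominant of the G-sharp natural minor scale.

Degree 5 takes the letter 4 steps above G, which is D.
In natural minor, degree 5 sits 7 semitones above the tonic. G# + 7 semitones is pitch class 3, spelled on D as D#.

D#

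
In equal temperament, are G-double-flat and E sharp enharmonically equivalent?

Yes

Gbb is pitch class 5; E# is pitch class 5.
All spellings map to pitch class 5, so they are enharmonically equivalent.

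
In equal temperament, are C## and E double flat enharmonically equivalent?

Yes

C## = pitch class 2 and Ebb = pitch class 2 — the same pitch class, so they are enharmonic equivalents.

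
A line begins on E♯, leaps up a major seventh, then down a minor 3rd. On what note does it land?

B##

A major seventh up from E# is D## (letter D, 11 semitones up).
A minor third down from D## is B## (letter B, 3 semitones down).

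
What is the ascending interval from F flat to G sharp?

Counting letters F–G gives a second.
Fb→G# = 4 semitones, 2 wider than the major second (2), so doubly augmented.

doubly augmented second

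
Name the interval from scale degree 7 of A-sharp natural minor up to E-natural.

minor sixth

Scale degree 7 of A# natural minor is G#.
G# up to E: letters G→E make it a sixth; 8 semitones makes it minor.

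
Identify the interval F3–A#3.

augmented third

The letter names run F→A, a span of 2 letter steps, so the interval is some kind of third.
F to A# is 5 semitones. A major third is 4, so 5 makes it augmented.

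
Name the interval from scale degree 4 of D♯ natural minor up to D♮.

diminished fifth

Scale degree 4 of D# natural minor is G#.
G# up to D: letters G→D make it a fifth; 6 semitones makes it diminished.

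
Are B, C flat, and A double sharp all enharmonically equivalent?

Yes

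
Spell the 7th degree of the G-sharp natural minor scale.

F#

Degree 7 takes the letter 6 steps above G, which is F.
In natural minor, degree 7 sits 10 semitones above the tonic. G# + 10 semitones is pitch class 6, spelled on F as F#.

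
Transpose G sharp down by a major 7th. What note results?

A

A seventh below G lands on the letter A.
A major seventh spans 11 semitones, so G# moves to pitch class 9. On the letter A that is A.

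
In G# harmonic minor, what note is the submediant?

Degree 6 takes the letter 5 steps above G, which is E.
In harmonic minor, degree 6 sits 8 semitones above the tonic. G# + 8 semitones is pitch class 4, spelled on E as E.

E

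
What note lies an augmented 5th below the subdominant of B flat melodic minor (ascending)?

The subdominant of Bb melodic minor (ascending) is Eb.
An augmented fifth (8 semitones) below Eb lands on the letter A, giving Abb.

Abb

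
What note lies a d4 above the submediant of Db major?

The submediant of Db major is Bb.
A diminished fourth (4 semitones) above Bb lands on the letter E, giving Ebb.

Ebb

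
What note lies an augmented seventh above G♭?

A seventh above G lands on the letter F.
An augmented seventh spans 12 semitones, so Gb moves to pitch class 6. On the letter F that is F#.

F#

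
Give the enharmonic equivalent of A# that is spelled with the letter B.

A# is pitch class 10. The letter B alone is pitch class 11.
To reach pitch class 10 from B requires an offset of -1 semitone, i.e. flat: Bb.

Bb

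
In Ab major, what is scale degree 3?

Degree 3 takes the letter 2 steps above A, which is C.
In major, degree 3 sits 4 semitones above the tonic. Ab + 4 semitones is pitch class 0, spelled on C as C.

C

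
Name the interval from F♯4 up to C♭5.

The letter names run F→C, a span of 4 letter steps, so the interval is some kind of fifth.
F# to Cb is 5 semitones. A perfect fifth is 7, so 5 makes it doubly diminished.

doubly diminished fifth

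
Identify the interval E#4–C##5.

major sixth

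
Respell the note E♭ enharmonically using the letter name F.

Plain F sits 2 semitones above Eb, so on the letter F the same pitch needs a double flat: Fbb.

Fbb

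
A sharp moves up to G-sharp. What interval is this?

minor seventh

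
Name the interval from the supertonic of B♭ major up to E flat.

minor third

The supertonic of Bb major is C.
C up to Eb: letters C→E make it a third; 3 semitones makes it minor.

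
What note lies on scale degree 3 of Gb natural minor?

Bbb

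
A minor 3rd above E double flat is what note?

Gbb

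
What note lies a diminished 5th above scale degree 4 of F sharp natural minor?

Scale degree 4 of F# natural minor is B.
A diminished fifth (6 semitones) above B lands on the letter F, giving F.

F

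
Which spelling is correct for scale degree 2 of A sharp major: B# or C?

Each scale degree takes a distinct letter name. Degree 2 of a scale on A must use the letter B.
B# and C are enharmonically the same pitch, but only B# uses the letter B, so it is the correct spelling here.

B#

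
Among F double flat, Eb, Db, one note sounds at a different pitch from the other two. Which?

In 12-tone equal temperament, enharmonic equivalents share a pitch class. Fbb is pitch class 3; Eb is pitch class 3; Db is pitch class 1.
Fbb and Eb share pitch class 3, while Db is pitch class 1.

Db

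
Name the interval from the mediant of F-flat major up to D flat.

perfect fourth

The mediant of Fb major is Ab.
Ab up to Db: letters A→D make it a fourth; 5 semitones makes it perfect.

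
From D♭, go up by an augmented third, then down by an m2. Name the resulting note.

E#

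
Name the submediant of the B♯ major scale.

G##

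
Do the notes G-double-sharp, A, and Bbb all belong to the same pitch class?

G## = pitch class 9 and A = pitch class 9 and Bbb = pitch class 9 — the same pitch class, so they are enharmonic equivalents.

Yes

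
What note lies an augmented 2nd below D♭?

D down a major second is C, so the target letter is C.
From Db, an augmented second is 3 semitones down: Cbb.

Cbb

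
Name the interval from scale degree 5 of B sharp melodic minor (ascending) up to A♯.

minor third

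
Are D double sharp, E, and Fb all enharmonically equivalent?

D## = pitch class 4 and E = pitch class 4 and Fb = pitch class 4 — the same pitch class, so they are enharmonic equivalents.

Yes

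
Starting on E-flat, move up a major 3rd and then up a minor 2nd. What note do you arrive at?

A major third up from Eb is G (letter G, 4 semitones up).
A minor second up from G is Ab (letter A, 1 semitone up).

Ab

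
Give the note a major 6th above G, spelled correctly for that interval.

E

G up a major sixth is E, so the target letter is E.
From G, a major sixth is 9 semitones up: E.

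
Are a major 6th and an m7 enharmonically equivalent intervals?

A major sixth spans 9 semitones; a minor seventh spans 10.
The spans differ, so they are not enharmonic equivalents.

No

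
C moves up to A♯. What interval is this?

The letter names run C→A, a span of 5 letter steps, so the interval is some kind of sixth.
C to A# is 10 semitones. A major sixth is 9, so 10 makes it augmented.

augmented sixth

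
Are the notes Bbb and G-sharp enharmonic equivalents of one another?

No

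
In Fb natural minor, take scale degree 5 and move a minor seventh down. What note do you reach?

Scale degree 5 of Fb natural minor is Cb.
A minor seventh (10 semitones) below Cb lands on the letter D, giving Db.

Db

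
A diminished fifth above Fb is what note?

Cbb

A fifth above F lands on the letter C.
A diminished fifth spans 6 semitones, so Fb moves to pitch class 10. On the letter C that is Cbb.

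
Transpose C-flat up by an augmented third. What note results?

E

A third above C lands on the letter E.
An augmented third spans 5 semitones, so Cb moves to pitch class 4. On the letter E that is E.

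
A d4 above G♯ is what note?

G up a perfect fourth is C, so the target letter is C.
From G#, a diminished fourth is 4 semitones up: C.

C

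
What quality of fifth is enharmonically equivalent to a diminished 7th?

A diminished seventh spans 9 semitones.
A fifth spanning 9 semitones is doubly augmented (the perfect fifth is 7).

doubly augmented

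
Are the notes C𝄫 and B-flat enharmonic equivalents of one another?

Cbb = pitch class 10 and Bb = pitch class 10 — the same pitch class, so they are enharmonic equivalents.

Yes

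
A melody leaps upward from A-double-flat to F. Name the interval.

augmented sixth

The letter names run A→F, a span of 5 letter steps, so the interval is some kind of sixth.
Abb to F is 10 semitones. A major sixth is 9, so 10 makes it augmented.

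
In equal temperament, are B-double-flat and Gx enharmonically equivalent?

Bbb is pitch class 9; G## is pitch class 9.
All spellings map to pitch class 9, so they are enharmonically equivalent.

Yes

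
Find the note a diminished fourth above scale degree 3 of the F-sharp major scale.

D

Scale degree 3 of F# major is A#.
A diminished fourth (4 semitones) above A# lands on the letter D, giving D.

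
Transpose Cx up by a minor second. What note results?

D#

A second above C lands on the letter D.
A minor second spans 1 semitone, so C## moves to pitch class 3. On the letter D that is D#.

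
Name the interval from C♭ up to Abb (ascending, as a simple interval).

minor sixth

The letter names run C→A, a span of 5 letter steps, so the interval is some kind of sixth.
Cb to Abb is 8 semitones. A major sixth is 9, so 8 makes it minor.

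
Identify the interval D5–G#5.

The letter names run D→G, a span of 3 letter steps, so the interval is some kind of fourth.
D to G# is 6 semitones. A perfect fourth is 5, so 6 makes it augmented.

augmented fourth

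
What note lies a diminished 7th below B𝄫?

A seventh below B lands on the letter C.
A diminished seventh spans 9 semitones, so Bbb moves to pitch class 0. On the letter C that is C.

C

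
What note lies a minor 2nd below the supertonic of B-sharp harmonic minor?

The supertonic of B# harmonic minor is C##.
A minor second (1 semitone) below C## lands on the letter B, giving B##.

B##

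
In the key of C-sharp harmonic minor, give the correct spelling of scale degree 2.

D#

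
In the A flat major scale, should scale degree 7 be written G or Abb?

G

Each scale degree takes a distinct letter name. Degree 7 of a scale on A must use the letter G.
G and Abb are enharmonically the same pitch, but only G uses the letter G, so it is the correct spelling here.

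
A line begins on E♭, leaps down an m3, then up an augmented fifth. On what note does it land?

A minor third down from Eb is C (letter C, 3 semitones down).
An augmented fifth up from C is G# (letter G, 8 semitones up).

G#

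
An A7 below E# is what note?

F

A seventh below E lands on the letter F.
An augmented seventh spans 12 semitones, so E# moves to pitch class 5. On the letter F that is F.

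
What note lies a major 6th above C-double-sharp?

A##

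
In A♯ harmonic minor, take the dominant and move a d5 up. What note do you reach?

B

The dominant of A# harmonic minor is E#.
A diminished fifth (6 semitones) above E# lands on the letter B, giving B.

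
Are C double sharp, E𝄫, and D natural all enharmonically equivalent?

Yes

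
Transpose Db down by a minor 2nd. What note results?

C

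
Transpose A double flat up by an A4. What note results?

Db

A fourth above A lands on the letter D.
An augmented fourth spans 6 semitones, so Abb moves to pitch class 1. On the letter D that is Db.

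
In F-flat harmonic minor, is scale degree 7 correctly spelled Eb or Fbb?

Each scale degree takes a distinct letter name. Degree 7 of a scale on F must use the letter E.
Eb and Fbb are enharmonically the same pitch, but only Eb uses the letter E, so it is the correct spelling here.

Eb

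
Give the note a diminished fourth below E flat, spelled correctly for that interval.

B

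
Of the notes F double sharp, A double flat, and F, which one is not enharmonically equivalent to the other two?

In 12-tone equal temperament, enharmonic equivalents share a pitch class. F## is pitch class 7; Abb is pitch class 7; F is pitch class 5.
F## and Abb share pitch class 7, while F is pitch class 5.

F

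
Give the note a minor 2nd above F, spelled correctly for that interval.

Gb

F up a major second is G, so the target letter is G.
From F, a minor second is 1 semitone up: Gb.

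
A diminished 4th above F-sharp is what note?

F up a perfect fourth is Bb, so the target letter is B.
From F#, a diminished fourth is 4 semitones up: Bb.

Bb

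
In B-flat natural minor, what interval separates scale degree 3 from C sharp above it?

Scale degree 3 of Bb natural minor is Db.
Db up to C#: letters D→C make it a seventh; 12 semitones makes it augmented.

augmented seventh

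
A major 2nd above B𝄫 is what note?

B up a major second is C#, so the target letter is C.
From Bbb, a major second is 2 semitones up: Cb.

Cb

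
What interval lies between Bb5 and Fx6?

doubly augmented fifth

Counting letters B–C–D–E–F gives a fifth.
Bb→F## = 9 semitones, 2 wider than the perfect fifth (7), so doubly augmented.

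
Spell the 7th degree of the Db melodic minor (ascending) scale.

The Db melodic minor (ascending) scale runs Db Eb Fb Gb Ab Bb C.
Degree 7 is C.

C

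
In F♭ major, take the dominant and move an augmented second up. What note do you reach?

The dominant of Fb major is Cb.
An augmented second (3 semitones) above Cb lands on the letter D, giving D.

D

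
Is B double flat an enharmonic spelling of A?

Bbb is pitch class 9; A is pitch class 9.
All spellings map to pitch class 9, so they are enharmonically equivalent.

Yes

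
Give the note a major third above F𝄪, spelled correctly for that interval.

A##

F up a major third is A, so the target letter is A.
From F##, a major third is 4 semitones up: A##.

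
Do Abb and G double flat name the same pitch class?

Abb is pitch class 7; Gbb is pitch class 5.
The pitch classes differ (7 vs. 5), so they are not enharmonic equivalents.

No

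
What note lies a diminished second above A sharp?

Bb

A up a major second is B, so the target letter is B.
From A#, a diminished second is 0 semitones up: Bb.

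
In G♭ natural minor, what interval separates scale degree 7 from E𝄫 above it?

minor seventh

Scale degree 7 of Gb natural minor is Fb.
Fb up to Ebb: letters F→E make it a seventh; 10 semitones makes it minor.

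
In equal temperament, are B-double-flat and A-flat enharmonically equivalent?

Two spellings are enharmonically equivalent only if they share a pitch class.
Here Bbb → 9, Ab → 8; 8 ≠ 9, so they are not.

No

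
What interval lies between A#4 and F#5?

minor sixth

The letter names run A→F, a span of 5 letter steps, so the interval is some kind of sixth.
A# to F# is 8 semitones. A major sixth is 9, so 8 makes it minor.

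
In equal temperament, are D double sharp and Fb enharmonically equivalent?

D## = pitch class 4 and Fb = pitch class 4 — the same pitch class, so they are enharmonic equivalents.

Yes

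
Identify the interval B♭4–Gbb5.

diminished sixth

Counting letters B–C–D–E–F–G gives a sixth.
Bb→Gbb = 7 semitones, 2 narrower than the major sixth (9), so diminished.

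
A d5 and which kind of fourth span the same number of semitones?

augmented

A diminished fifth spans 6 semitones.
A fourth spanning 6 semitones is augmented (the perfect fourth is 5).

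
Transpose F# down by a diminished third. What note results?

F down a major third is Db, so the target letter is D.
From F#, a diminished third is 2 semitones down: D##.

D##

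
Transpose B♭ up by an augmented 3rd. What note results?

A third above B lands on the letter D.
An augmented third spans 5 semitones, so Bb moves to pitch class 3. On the letter D that is D#.

D#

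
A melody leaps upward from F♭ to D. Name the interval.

augmented sixth

Counting letters F–G–A–B–C–D gives a sixth.
Fb→D = 10 semitones, 1 wider than the major sixth (9), so augmented.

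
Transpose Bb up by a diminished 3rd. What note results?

A third above B lands on the letter D.
A diminished third spans 2 semitones, so Bb moves to pitch class 0. On the letter D that is Dbb.

Dbb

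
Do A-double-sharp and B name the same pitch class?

Yes

A## is pitch class 11; B is pitch class 11.
All spellings map to pitch class 11, so they are enharmonically equivalent.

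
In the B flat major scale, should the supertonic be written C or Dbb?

Each scale degree takes a distinct letter name. Degree 2 of a scale on B must use the letter C.
C and Dbb are enharmonically the same pitch, but only C uses the letter C, so it is the correct spelling here.

C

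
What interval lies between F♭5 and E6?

augmented seventh

The letter names run F→E, a span of 6 letter steps, so the interval is some kind of seventh.
Fb to E is 12 semitones. A major seventh is 11, so 12 makes it augmented.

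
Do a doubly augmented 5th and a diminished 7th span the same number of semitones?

Yes

A doubly augmented fifth spans 9 semitones; a diminished seventh spans 9.
They are enharmonically equivalent.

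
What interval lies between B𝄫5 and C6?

augmented second

Counting letters B–C gives a second.
Bbb→C = 3 semitones, 1 wider than the major second (2), so augmented.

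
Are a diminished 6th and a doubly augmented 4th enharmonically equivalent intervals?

Yes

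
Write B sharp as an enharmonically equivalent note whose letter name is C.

C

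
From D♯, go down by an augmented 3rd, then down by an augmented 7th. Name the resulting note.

An augmented third down from D# is Bb (letter B, 5 semitones down).
An augmented seventh down from Bb is Cbb (letter C, 12 semitones down).

Cbb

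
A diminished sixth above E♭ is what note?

E up a major sixth is C#, so the target letter is C.
From Eb, a diminished sixth is 7 semitones up: Cbb.

Cbb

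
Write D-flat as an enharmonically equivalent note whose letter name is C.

Plain C sits 1 semitone below Db, so on the letter C the same pitch needs a sharp: C#.

C#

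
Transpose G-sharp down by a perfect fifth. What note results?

C#

G down a perfect fifth is C, so the target letter is C.
From G#, a perfect fifth is 7 semitones down: C#.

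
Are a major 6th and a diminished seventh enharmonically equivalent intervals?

A major sixth spans 9 semitones; a diminished seventh spans 9.
They are enharmonically equivalent.

Yes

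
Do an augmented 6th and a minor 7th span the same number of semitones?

An augmented sixth spans 10 semitones; a minor seventh spans 10.
They are enharmonically equivalent.

Yes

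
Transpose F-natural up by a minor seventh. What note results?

F up a major seventh is E, so the target letter is E.
From F, a minor seventh is 10 semitones up: Eb.

Eb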